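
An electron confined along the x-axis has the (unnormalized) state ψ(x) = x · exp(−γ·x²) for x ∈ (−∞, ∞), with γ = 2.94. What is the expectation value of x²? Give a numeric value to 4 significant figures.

⟨x²⟩ = ∫ x²·|ψ|² dx / ∫|ψ|² dx (integrals over the domain).
Expand each integrand as polynomial × e^(−2γx²) and use ∫x^(2j)·e^(−2γx²) dx = (2j−1)!!/(4γ)^j · √(π/(2γ)), odd powers → 0; here √(π/(2γ)) = 0.73095.
State is unnormalized: ∫|ψ|² dx = 0.062155, and ∫ψ*·x²·ψ dx = 0.015856, so ⟨x²⟩ = 0.015856 / 0.062155.
⟨x²⟩ = 0.25510.

0.2551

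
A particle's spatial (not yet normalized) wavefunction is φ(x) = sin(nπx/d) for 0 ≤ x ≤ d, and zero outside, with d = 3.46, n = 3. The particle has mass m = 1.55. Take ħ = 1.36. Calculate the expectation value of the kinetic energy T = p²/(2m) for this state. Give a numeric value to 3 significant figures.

4.43

T = −(ħ²/2m) d²/dx², so ⟨T⟩ = −(ħ²/2m) ∫ φ*·φ'' dx / ∫|φ|² dx; with m = 1.55.
d/dx sin(nπx/d) = (nπ/d)·cos(nπx/d) and d²/dx² sin(nπx/d) = −(nπ/d)²·sin(nπx/d); on 0 ≤ x ≤ d, ∫sin²(nπx/d) dx = d/2 and ∫sin(nπx/d)·cos(nπx/d) dx = 0.
State is unnormalized: ∫|φ|² dx = 1.7300, and ∫φ*·(−ħ²/2m · φ'') dx = 7.6587, so ⟨T⟩ = 7.6587 / 1.7300.
⟨T⟩ = 4.4270.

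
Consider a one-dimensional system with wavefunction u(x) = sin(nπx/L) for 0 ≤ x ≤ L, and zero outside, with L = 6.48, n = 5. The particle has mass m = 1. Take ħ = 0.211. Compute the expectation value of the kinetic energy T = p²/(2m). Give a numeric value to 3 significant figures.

T = −(ħ²/2m) d²/dx², so ⟨T⟩ = −(ħ²/2m) ∫ u*·u'' dx / ∫|u|² dx; with m = 1.
d/dx sin(nπx/L) = (nπ/L)·cos(nπx/L) and d²/dx² sin(nπx/L) = −(nπ/L)²·sin(nπx/L); on 0 ≤ x ≤ L, ∫sin²(nπx/L) dx = L/2 and ∫sin(nπx/L)·cos(nπx/L) dx = 0.
State is unnormalized: ∫|u|² dx = 3.2400, and ∫u*·(−ħ²/2m · u'') dx = 0.42381, so ⟨T⟩ = 0.42381 / 3.2400.
⟨T⟩ = 0.13081.

0.131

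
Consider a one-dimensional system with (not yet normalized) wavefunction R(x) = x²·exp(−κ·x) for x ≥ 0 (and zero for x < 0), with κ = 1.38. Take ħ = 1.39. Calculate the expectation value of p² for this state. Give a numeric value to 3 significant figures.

p² R = −ħ² d²R/dx²; ⟨p²⟩ = −ħ² ∫ R*·R'' dx / ∫|R|² dx.
Differentiate x²·exp(−κ·x) with the product rule; every integrand then reduces to terms xʲ·e^(−2κx) on [0, ∞), with ∫₀^∞ xʲ·e^(−2κx) dx = j!/(2κ)^(j+1).
State is unnormalized: ∫|R|² dx = 0.14985, and ∫R*·(−ħ² R'') dx = 0.18379, so ⟨p²⟩ = 0.18379 / 0.14985.
⟨p²⟩ = 1.2265.

1.23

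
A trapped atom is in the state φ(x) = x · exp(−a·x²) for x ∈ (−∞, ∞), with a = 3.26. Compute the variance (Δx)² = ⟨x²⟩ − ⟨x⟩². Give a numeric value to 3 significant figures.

0.230

Compute ⟨x⟩ and ⟨x²⟩ separately, then (Δx)² = ⟨x²⟩ − ⟨x⟩².
Expand each integrand as polynomial × e^(−2ax²) and use ∫x^(2j)·e^(−2ax²) dx = (2j−1)!!/(4a)^j · √(π/(2a)), odd powers → 0; here √(π/(2a)) = 0.69415.
Normalization: ∫|φ|² dx = 0.053232.
⟨x⟩ = 0.0000 and ⟨x²⟩ = 0.23006.
(Δx)² = 0.23006 − (0.0000)² = 0.23006.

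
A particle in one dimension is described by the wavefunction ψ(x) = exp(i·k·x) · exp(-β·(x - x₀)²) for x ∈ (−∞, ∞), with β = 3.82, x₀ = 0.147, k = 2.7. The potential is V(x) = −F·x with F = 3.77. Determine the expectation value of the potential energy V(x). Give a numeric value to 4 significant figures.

-0.5542

⟨V⟩ = ∫ V(x)·|ψ|² dx / ∫|ψ|² dx.
Gaussian moments (u = x − x₀): ∫u^(2j)·e^(−2βu²) du = (2j−1)!!/(4β)^j · √(π/(2β)), odd powers integrate to 0; here √(π/(2β)) = 0.64125.
State is unnormalized: ∫|ψ|² dx = 0.64125, and ∫ψ*·V(x)·ψ dx = -0.35538, so ⟨V⟩ = -0.35538 / 0.64125.
⟨V⟩ = -0.55419.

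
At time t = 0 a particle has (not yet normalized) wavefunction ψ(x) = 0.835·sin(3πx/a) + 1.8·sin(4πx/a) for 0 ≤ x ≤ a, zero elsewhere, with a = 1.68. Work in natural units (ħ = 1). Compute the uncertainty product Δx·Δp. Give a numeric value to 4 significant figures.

Δx = √(⟨x²⟩−⟨x⟩²), Δp = √(⟨p²⟩−⟨p⟩²).
On 0 ≤ x ≤ a (j ≠ l): ∫sin²(jπx/a) dx = a/2, ∫sin(jπx/a)·sin(lπx/a) dx = 0; diagonal moments ∫x·sin²(jπx/a) dx = a²/4, ∫x²·sin²(jπx/a) dx = a³·(1/6 − 1/(4j²π²)); cross terms ∫x·sin(jπx/a)·sin(lπx/a) dx = 0 for j + l even and −4jla²/(π²(j² − l²)²) for j + l odd, ∫x²·sin(jπx/a)·sin(lπx/a) dx = (−1)^(j+l)·4jla³/(π²(j² − l²)²); higher powers the same way via product-to-sum and parts. d²/dx² sin(jπx/a) = −(jπ/a)²·sin(jπx/a); on 0 ≤ x ≤ a, ∫sin²(jπx/a) dx = a/2 and ∫sin(jπx/a)·sin(lπx/a) dx = 0 for j ≠ l, so only diagonal terms survive in ∫|ψ|² and ∫ψ·ψ″; ∫ψ·ψ′ dx = [ψ²/2] between the walls = 0.
Normalization: ∫|ψ|² dx = 3.3073.
⟨x⟩ = 0.58539, ⟨x²⟩ = 0.50288 ⇒ Δx = 0.40025.
⟨p⟩ = 0.0000, ⟨p²⟩ = 51.615 ⇒ Δp = 7.1844.
Δx·Δp = 2.8756.

2.876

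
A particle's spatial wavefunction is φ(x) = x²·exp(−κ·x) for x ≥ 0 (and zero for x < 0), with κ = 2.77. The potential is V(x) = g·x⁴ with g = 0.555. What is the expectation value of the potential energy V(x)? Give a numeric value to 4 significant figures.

⟨V⟩ = ∫ V(x)·|φ|² dx / ∫|φ|² dx.
Every integrand reduces to terms xʲ·e^(−2κx) on [0, ∞); use ∫₀^∞ xʲ·e^(−2κx) dx = j!/(2κ)^(j+1).
State is unnormalized: ∫|φ|² dx = 0.0045990, and ∫φ*·V(x)·φ dx = 0.0045522, so ⟨V⟩ = 0.0045522 / 0.0045990.
⟨V⟩ = 0.98984.

0.9898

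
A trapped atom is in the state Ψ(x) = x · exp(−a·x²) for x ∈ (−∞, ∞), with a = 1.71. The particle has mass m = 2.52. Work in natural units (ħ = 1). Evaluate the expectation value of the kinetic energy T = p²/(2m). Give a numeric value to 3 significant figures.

1.02

T = −(ħ²/2m) d²/dx², so ⟨T⟩ = −(ħ²/2m) ∫ Ψ*·Ψ'' dx / ∫|Ψ|² dx; with m = 2.52.
Expand each integrand as polynomial × e^(−2ax²) and use ∫x^(2j)·e^(−2ax²) dx = (2j−1)!!/(4a)^j · √(π/(2a)), odd powers → 0; here √(π/(2a)) = 0.95843. Differentiate with the product rule, d/dx e^(−ax²) = −2ax·e^(−ax²).
State is unnormalized: ∫|Ψ|² dx = 0.14012, and ∫Ψ*·(−ħ²/2m · Ψ'') dx = 0.14262, so ⟨T⟩ = 0.14262 / 0.14012.
⟨T⟩ = 1.0179.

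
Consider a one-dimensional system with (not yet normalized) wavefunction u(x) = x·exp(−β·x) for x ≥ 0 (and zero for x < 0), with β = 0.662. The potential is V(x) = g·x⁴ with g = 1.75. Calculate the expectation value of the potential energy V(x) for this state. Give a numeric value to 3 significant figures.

205.

⟨V⟩ = ∫ V(x)·|u|² dx / ∫|u|² dx.
Every integrand reduces to terms xʲ·e^(−2βx) on [0, ∞); use ∫₀^∞ xʲ·e^(−2βx) dx = j!/(2β)^(j+1).
State is unnormalized: ∫|u|² dx = 0.86172, and ∫u*·V(x)·u dx = 176.67, so ⟨V⟩ = 176.67 / 0.86172.
⟨V⟩ = 205.02.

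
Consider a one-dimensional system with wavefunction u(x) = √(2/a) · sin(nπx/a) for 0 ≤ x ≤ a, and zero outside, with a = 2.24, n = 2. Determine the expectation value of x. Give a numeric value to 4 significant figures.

⟨x⟩ = ∫ x·|u|² dx (integrals over the domain).
With sin²θ = (1 − cos2θ)/2 on 0 ≤ x ≤ a: ∫sin²(nπx/a) dx = a/2, ∫x·sin²(nπx/a) dx = a²/4, ∫x²·sin²(nπx/a) dx = a³·(1/6 − 1/(4n²π²)); higher powers xᵏ the same way, integrating xᵏ·cos(2nπx/a) by parts.
⟨x⟩ = 1.1200.

1.120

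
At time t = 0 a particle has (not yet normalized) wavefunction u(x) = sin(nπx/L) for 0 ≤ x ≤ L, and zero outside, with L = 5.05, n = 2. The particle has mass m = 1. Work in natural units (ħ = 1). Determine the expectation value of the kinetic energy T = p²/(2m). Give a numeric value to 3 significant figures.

T = −(ħ²/2m) d²/dx², so ⟨T⟩ = −(ħ²/2m) ∫ u*·u'' dx / ∫|u|² dx; with m = 1.
d/dx sin(nπx/L) = (nπ/L)·cos(nπx/L) and d²/dx² sin(nπx/L) = −(nπ/L)²·sin(nπx/L); on 0 ≤ x ≤ L, ∫sin²(nπx/L) dx = L/2 and ∫sin(nπx/L)·cos(nπx/L) dx = 0.
State is unnormalized: ∫|u|² dx = 2.5250, and ∫u*·(−ħ²/2m · u'') dx = 1.9544, so ⟨T⟩ = 1.9544 / 2.5250.
⟨T⟩ = 0.77401.

0.774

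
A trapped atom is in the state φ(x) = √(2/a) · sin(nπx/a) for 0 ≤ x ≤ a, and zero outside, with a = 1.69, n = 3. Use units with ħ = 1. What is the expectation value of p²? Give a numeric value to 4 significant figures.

31.10

p² φ = −ħ² d²φ/dx²; ⟨p²⟩ = −ħ² ∫ φ*·φ'' dx.
d/dx sin(nπx/a) = (nπ/a)·cos(nπx/a) and d²/dx² sin(nπx/a) = −(nπ/a)²·sin(nπx/a); on 0 ≤ x ≤ a, ∫sin²(nπx/a) dx = a/2 and ∫sin(nπx/a)·cos(nπx/a) dx = 0.
⟨p²⟩ = 31.101.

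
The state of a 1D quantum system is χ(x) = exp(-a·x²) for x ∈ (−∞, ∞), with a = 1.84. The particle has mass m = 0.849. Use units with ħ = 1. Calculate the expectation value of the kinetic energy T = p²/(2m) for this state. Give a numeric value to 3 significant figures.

1.08

T = −(ħ²/2m) d²/dx², so ⟨T⟩ = −(ħ²/2m) ∫ χ*·χ'' dx / ∫|χ|² dx; with m = 0.849.
Gaussian moments: ∫x^(2j)·e^(−2ax²) dx = (2j−1)!!/(4a)^j · √(π/(2a)), odd powers integrate to 0; here √(π/(2a)) = 0.92396. Derivatives: d/dx e^(−ax²) = −2ax·e^(−ax²), d²/dx² e^(−ax²) = (4a²x² − 2a)·e^(−ax²).
State is unnormalized: ∫|χ|² dx = 0.92396, and ∫χ*·(−ħ²/2m · χ'') dx = 1.0012, so ⟨T⟩ = 1.0012 / 0.92396.
⟨T⟩ = 1.0836.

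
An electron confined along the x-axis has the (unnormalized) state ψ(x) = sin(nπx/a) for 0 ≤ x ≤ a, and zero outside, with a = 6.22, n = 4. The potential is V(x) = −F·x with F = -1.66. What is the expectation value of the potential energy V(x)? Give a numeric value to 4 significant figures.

5.163

⟨V⟩ = ∫ V(x)·|ψ|² dx / ∫|ψ|² dx.
With sin²θ = (1 − cos2θ)/2 on 0 ≤ x ≤ a: ∫sin²(nπx/a) dx = a/2, ∫x·sin²(nπx/a) dx = a²/4, ∫x²·sin²(nπx/a) dx = a³·(1/6 − 1/(4n²π²)); higher powers xᵏ the same way, integrating xᵏ·cos(2nπx/a) by parts.
State is unnormalized: ∫|ψ|² dx = 3.1100, and ∫ψ*·V(x)·ψ dx = 16.056, so ⟨V⟩ = 16.056 / 3.1100.
⟨V⟩ = 5.1626.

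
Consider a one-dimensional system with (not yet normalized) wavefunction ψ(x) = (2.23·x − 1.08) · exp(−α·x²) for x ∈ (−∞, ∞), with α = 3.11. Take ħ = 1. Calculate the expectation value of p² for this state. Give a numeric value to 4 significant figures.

4.698

p² ψ = −ħ² d²ψ/dx²; ⟨p²⟩ = −ħ² ∫ ψ*·ψ'' dx / ∫|ψ|² dx.
Expand each integrand as polynomial × e^(−2αx²) and use ∫x^(2j)·e^(−2αx²) dx = (2j−1)!!/(4α)^j · √(π/(2α)), odd powers → 0; here √(π/(2α)) = 0.71069. Differentiate with the product rule, d/dx e^(−αx²) = −2αx·e^(−αx²).
State is unnormalized: ∫|ψ|² dx = 1.1130, and ∫ψ*·(−ħ² ψ'') dx = 5.2287, so ⟨p²⟩ = 5.2287 / 1.1130.
⟨p²⟩ = 4.6976.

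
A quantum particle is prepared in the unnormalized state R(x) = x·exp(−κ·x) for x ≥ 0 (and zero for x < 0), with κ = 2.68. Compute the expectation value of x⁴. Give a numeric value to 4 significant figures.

0.4362

⟨x⁴⟩ = ∫ x⁴·|R|² dx / ∫|R|² dx (integrals over the domain).
Every integrand reduces to terms xʲ·e^(−2κx) on [0, ∞); use ∫₀^∞ xʲ·e^(−2κx) dx = j!/(2κ)^(j+1).
State is unnormalized: ∫|R|² dx = 0.012988, and ∫R*·x⁴·R dx = 0.0056647, so ⟨x⁴⟩ = 0.0056647 / 0.012988.
⟨x⁴⟩ = 0.43616.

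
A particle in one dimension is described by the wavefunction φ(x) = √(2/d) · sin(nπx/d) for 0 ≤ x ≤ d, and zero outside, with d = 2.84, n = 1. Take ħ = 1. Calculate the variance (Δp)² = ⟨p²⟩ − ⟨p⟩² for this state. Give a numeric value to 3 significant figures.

Compute ⟨p⟩ and ⟨p²⟩ separately; (Δp)² = ⟨p²⟩ − ⟨p⟩².
d/dx sin(nπx/d) = (nπ/d)·cos(nπx/d) and d²/dx² sin(nπx/d) = −(nπ/d)²·sin(nπx/d); on 0 ≤ x ≤ d, ∫sin²(nπx/d) dx = d/2 and ∫sin(nπx/d)·cos(nπx/d) dx = 0.
⟨p⟩ = 0.0000 and ⟨p²⟩ = 1.2237.
(Δp)² = 1.2237 − (0.0000)² = 1.2237.

1.22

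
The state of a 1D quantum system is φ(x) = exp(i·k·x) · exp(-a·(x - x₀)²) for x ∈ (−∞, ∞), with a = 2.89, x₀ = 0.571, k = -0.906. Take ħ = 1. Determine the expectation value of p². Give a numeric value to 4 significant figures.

p² φ = −ħ² d²φ/dx²; ⟨p²⟩ = −ħ² ∫ φ*·φ'' dx / ∫|φ|² dx.
Gaussian moments (u = x − x₀): ∫u^(2j)·e^(−2au²) du = (2j−1)!!/(4a)^j · √(π/(2a)), odd powers integrate to 0; here √(π/(2a)) = 0.73724. Derivatives: φ′ = (ik − 2au)·φ, φ″ = ((ik − 2au)² − 2a)·φ; the odd-in-u pieces drop out.
State is unnormalized: ∫|φ|² dx = 0.73724, and ∫φ*·(−ħ² φ'') dx = 2.7358, so ⟨p²⟩ = 2.7358 / 0.73724.
⟨p²⟩ = 3.7108.

3.711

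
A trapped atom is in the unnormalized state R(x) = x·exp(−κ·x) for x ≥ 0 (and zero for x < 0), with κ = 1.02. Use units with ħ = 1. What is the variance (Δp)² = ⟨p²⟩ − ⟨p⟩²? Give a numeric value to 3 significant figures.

1.04

Compute ⟨p⟩ and ⟨p²⟩ separately; (Δp)² = ⟨p²⟩ − ⟨p⟩².
Differentiate x·exp(−κ·x) with the product rule; every integrand then reduces to terms xʲ·e^(−2κx) on [0, ∞), with ∫₀^∞ xʲ·e^(−2κx) dx = j!/(2κ)^(j+1).
Normalization: ∫|R|² dx = 0.23558.
⟨p⟩ = 0.0000 and ⟨p²⟩ = 1.0404.
(Δp)² = 1.0404 − (0.0000)² = 1.0404.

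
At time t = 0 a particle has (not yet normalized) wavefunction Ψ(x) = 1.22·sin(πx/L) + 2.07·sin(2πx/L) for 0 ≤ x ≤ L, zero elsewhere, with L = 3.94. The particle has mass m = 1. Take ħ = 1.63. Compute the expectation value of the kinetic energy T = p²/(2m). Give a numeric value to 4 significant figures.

2.725

T = −(ħ²/2m) d²/dx², so ⟨T⟩ = −(ħ²/2m) ∫ Ψ*·Ψ'' dx / ∫|Ψ|² dx; with m = 1.
d²/dx² sin(jπx/L) = −(jπ/L)²·sin(jπx/L); on 0 ≤ x ≤ L, ∫sin²(jπx/L) dx = L/2 and ∫sin(jπx/L)·sin(lπx/L) dx = 0 for j ≠ l, so only diagonal terms survive in ∫|Ψ|² and ∫Ψ·Ψ″; ∫Ψ·Ψ′ dx = [Ψ²/2] between the walls = 0.
State is unnormalized: ∫|Ψ|² dx = 11.373, and ∫Ψ*·(−ħ²/2m · Ψ'') dx = 30.995, so ⟨T⟩ = 30.995 / 11.373.
⟨T⟩ = 2.7252.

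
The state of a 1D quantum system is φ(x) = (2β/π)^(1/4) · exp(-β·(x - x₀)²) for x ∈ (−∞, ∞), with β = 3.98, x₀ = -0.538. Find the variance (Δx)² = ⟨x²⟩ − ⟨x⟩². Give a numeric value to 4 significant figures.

0.06281

Compute ⟨x⟩ and ⟨x²⟩ separately, then (Δx)² = ⟨x²⟩ − ⟨x⟩².
Gaussian moments (u = x − x₀): ∫u^(2j)·e^(−2βu²) du = (2j−1)!!/(4β)^j · √(π/(2β)), odd powers integrate to 0; here √(π/(2β)) = 0.62823.
⟨x⟩ = -0.53800 and ⟨x²⟩ = 0.35226.
(Δx)² = 0.35226 − (-0.53800)² = 0.062814.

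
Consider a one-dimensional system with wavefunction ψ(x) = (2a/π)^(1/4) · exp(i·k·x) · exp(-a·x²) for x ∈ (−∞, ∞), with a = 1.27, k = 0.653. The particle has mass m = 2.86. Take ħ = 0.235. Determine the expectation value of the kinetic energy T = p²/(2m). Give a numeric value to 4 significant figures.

0.01638

T = −(ħ²/2m) d²/dx², so ⟨T⟩ = −(ħ²/2m) ∫ ψ*·ψ'' dx; with m = 2.86.
Gaussian moments: ∫x^(2j)·e^(−2ax²) dx = (2j−1)!!/(4a)^j · √(π/(2a)), odd powers integrate to 0; here √(π/(2a)) = 1.1121. Derivatives: ψ′ = (ik − 2ax)·ψ, ψ″ = ((ik − 2ax)² − 2a)·ψ; the odd-in-x pieces drop out.
⟨T⟩ = 0.016378.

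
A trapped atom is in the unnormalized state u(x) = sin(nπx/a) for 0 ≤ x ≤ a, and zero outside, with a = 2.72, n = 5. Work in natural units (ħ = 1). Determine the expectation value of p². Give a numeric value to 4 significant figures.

p² u = −ħ² d²u/dx²; ⟨p²⟩ = −ħ² ∫ u*·u'' dx / ∫|u|² dx.
d/dx sin(nπx/a) = (nπ/a)·cos(nπx/a) and d²/dx² sin(nπx/a) = −(nπ/a)²·sin(nπx/a); on 0 ≤ x ≤ a, ∫sin²(nπx/a) dx = a/2 and ∫sin(nπx/a)·cos(nπx/a) dx = 0.
State is unnormalized: ∫|u|² dx = 1.3600, and ∫u*·(−ħ² u'') dx = 45.357, so ⟨p²⟩ = 45.357 / 1.3600.
⟨p²⟩ = 33.350.

33.35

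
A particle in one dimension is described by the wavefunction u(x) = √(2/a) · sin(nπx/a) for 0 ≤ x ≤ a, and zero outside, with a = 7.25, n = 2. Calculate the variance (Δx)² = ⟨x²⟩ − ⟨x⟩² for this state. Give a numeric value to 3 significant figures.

Compute ⟨x⟩ and ⟨x²⟩ separately, then (Δx)² = ⟨x²⟩ − ⟨x⟩².
With sin²θ = (1 − cos2θ)/2 on 0 ≤ x ≤ a: ∫sin²(nπx/a) dx = a/2, ∫x·sin²(nπx/a) dx = a²/4, ∫x²·sin²(nπx/a) dx = a³·(1/6 − 1/(4n²π²)); higher powers xᵏ the same way, integrating xᵏ·cos(2nπx/a) by parts.
⟨x⟩ = 3.6250 and ⟨x²⟩ = 16.855.
(Δx)² = 16.855 − (3.6250)² = 3.7145.

3.71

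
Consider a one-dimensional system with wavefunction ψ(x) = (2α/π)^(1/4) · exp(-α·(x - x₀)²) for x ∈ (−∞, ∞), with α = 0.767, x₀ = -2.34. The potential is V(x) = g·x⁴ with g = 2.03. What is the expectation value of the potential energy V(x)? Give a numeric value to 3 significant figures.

⟨V⟩ = ∫ V(x)·|ψ|² dx.
Gaussian moments (u = x − x₀): ∫u^(2j)·e^(−2αu²) du = (2j−1)!!/(4α)^j · √(π/(2α)), odd powers integrate to 0; here √(π/(2α)) = 1.4311.
⟨V⟩ = 83.249.

83.2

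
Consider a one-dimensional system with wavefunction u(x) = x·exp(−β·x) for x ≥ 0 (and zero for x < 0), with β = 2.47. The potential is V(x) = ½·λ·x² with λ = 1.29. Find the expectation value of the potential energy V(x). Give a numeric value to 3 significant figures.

0.317

⟨V⟩ = ∫ V(x)·|u|² dx / ∫|u|² dx.
Every integrand reduces to terms xʲ·e^(−2βx) on [0, ∞); use ∫₀^∞ xʲ·e^(−2βx) dx = j!/(2β)^(j+1).
State is unnormalized: ∫|u|² dx = 0.016590, and ∫u*·V(x)·u dx = 0.0052618, so ⟨V⟩ = 0.0052618 / 0.016590.
⟨V⟩ = 0.31717.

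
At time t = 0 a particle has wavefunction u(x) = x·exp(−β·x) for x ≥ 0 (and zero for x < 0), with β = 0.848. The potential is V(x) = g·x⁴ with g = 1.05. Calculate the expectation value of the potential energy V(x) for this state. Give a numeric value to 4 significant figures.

45.69

⟨V⟩ = ∫ V(x)·|u|² dx / ∫|u|² dx.
Every integrand reduces to terms xʲ·e^(−2βx) on [0, ∞); use ∫₀^∞ xʲ·e^(−2βx) dx = j!/(2β)^(j+1).
State is unnormalized: ∫|u|² dx = 0.40997, and ∫u*·V(x)·u dx = 18.730, so ⟨V⟩ = 18.730 / 0.40997.
⟨V⟩ = 45.687.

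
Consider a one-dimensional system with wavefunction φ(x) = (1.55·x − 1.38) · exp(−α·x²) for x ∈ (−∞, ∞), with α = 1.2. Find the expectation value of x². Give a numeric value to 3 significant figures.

0.295

⟨x²⟩ = ∫ x²·|φ|² dx / ∫|φ|² dx (integrals over the domain).
Expand each integrand as polynomial × e^(−2αx²) and use ∫x^(2j)·e^(−2αx²) dx = (2j−1)!!/(4α)^j · √(π/(2α)), odd powers → 0; here √(π/(2α)) = 1.1441.
State is unnormalized: ∫|φ|² dx = 2.7515, and ∫φ*·x²·φ dx = 0.81184, so ⟨x²⟩ = 0.81184 / 2.7515.
⟨x²⟩ = 0.29505.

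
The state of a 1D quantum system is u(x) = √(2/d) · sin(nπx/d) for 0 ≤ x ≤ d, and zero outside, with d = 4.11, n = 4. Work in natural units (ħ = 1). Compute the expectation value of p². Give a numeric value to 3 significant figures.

p² u = −ħ² d²u/dx²; ⟨p²⟩ = −ħ² ∫ u*·u'' dx.
d/dx sin(nπx/d) = (nπ/d)·cos(nπx/d) and d²/dx² sin(nπx/d) = −(nπ/d)²·sin(nπx/d); on 0 ≤ x ≤ d, ∫sin²(nπx/d) dx = d/2 and ∫sin(nπx/d)·cos(nπx/d) dx = 0.
⟨p²⟩ = 9.3484.

9.35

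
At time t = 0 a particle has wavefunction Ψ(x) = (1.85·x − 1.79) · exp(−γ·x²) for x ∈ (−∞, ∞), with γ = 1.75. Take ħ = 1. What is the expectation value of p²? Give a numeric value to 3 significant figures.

2.21

p² Ψ = −ħ² d²Ψ/dx²; ⟨p²⟩ = −ħ² ∫ Ψ*·Ψ'' dx / ∫|Ψ|² dx.
Expand each integrand as polynomial × e^(−2γx²) and use ∫x^(2j)·e^(−2γx²) dx = (2j−1)!!/(4γ)^j · √(π/(2γ)), odd powers → 0; here √(π/(2γ)) = 0.94742. Differentiate with the product rule, d/dx e^(−γx²) = −2γx·e^(−γx²).
State is unnormalized: ∫|Ψ|² dx = 3.4988, and ∫Ψ*·(−ħ² Ψ'') dx = 7.7442, so ⟨p²⟩ = 7.7442 / 3.4988.
⟨p²⟩ = 2.2134.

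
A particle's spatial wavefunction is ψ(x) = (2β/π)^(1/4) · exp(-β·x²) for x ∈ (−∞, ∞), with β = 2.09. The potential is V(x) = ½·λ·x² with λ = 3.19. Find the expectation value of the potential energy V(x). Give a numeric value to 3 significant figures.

0.191

⟨V⟩ = ∫ V(x)·|ψ|² dx.
Gaussian moments: ∫x^(2j)·e^(−2βx²) dx = (2j−1)!!/(4β)^j · √(π/(2β)), odd powers integrate to 0; here √(π/(2β)) = 0.86694.
⟨V⟩ = 0.19079.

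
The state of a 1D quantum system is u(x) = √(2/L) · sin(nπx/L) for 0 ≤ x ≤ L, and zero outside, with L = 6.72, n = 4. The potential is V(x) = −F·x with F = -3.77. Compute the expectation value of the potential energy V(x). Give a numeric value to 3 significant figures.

12.7

⟨V⟩ = ∫ V(x)·|u|² dx.
With sin²θ = (1 − cos2θ)/2 on 0 ≤ x ≤ L: ∫sin²(nπx/L) dx = L/2, ∫x·sin²(nπx/L) dx = L²/4, ∫x²·sin²(nπx/L) dx = L³·(1/6 − 1/(4n²π²)); higher powers xᵏ the same way, integrating xᵏ·cos(2nπx/L) by parts.
⟨V⟩ = 12.667.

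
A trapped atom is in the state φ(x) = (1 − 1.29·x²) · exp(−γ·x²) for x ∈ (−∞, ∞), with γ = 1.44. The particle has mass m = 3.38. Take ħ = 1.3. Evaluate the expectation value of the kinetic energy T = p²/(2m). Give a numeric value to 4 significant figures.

0.9218

T = −(ħ²/2m) d²/dx², so ⟨T⟩ = −(ħ²/2m) ∫ φ*·φ'' dx / ∫|φ|² dx; with m = 3.38.
Expand each integrand as polynomial × e^(−2γx²) and use ∫x^(2j)·e^(−2γx²) dx = (2j−1)!!/(4γ)^j · √(π/(2γ)), odd powers → 0; here √(π/(2γ)) = 1.0444. Differentiate with the product rule, d/dx e^(−γx²) = −2γx·e^(−γx²).
State is unnormalized: ∫|φ|² dx = 0.73377, and ∫φ*·(−ħ²/2m · φ'') dx = 0.67642, so ⟨T⟩ = 0.67642 / 0.73377.
⟨T⟩ = 0.92184.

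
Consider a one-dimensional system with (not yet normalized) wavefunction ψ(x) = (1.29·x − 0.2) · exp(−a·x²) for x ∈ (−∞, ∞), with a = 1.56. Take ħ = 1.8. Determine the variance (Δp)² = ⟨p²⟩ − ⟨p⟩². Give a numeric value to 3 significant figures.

Compute ⟨p⟩ and ⟨p²⟩ separately; (Δp)² = ⟨p²⟩ − ⟨p⟩².
Expand each integrand as polynomial × e^(−2ax²) and use ∫x^(2j)·e^(−2ax²) dx = (2j−1)!!/(4a)^j · √(π/(2a)), odd powers → 0; here √(π/(2a)) = 1.0035. Differentiate with the product rule, d/dx e^(−ax²) = −2ax·e^(−ax²).
Normalization: ∫|ψ|² dx = 0.30774.
⟨p⟩ = 0.0000 and ⟨p²⟩ = 13.845.
(Δp)² = 13.845 − (0.0000)² = 13.845.

13.8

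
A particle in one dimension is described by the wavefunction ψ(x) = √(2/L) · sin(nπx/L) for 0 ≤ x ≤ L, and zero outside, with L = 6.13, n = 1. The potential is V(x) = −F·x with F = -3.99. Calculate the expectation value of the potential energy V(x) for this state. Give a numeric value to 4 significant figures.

12.23

⟨V⟩ = ∫ V(x)·|ψ|² dx.
With sin²θ = (1 − cos2θ)/2 on 0 ≤ x ≤ L: ∫sin²(nπx/L) dx = L/2, ∫x·sin²(nπx/L) dx = L²/4, ∫x²·sin²(nπx/L) dx = L³·(1/6 − 1/(4n²π²)); higher powers xᵏ the same way, integrating xᵏ·cos(2nπx/L) by parts.
⟨V⟩ = 12.229.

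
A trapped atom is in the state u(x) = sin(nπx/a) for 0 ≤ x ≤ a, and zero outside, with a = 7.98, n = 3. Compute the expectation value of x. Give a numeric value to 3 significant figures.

3.99

⟨x⟩ = ∫ x·|u|² dx / ∫|u|² dx (integrals over the domain).
With sin²θ = (1 − cos2θ)/2 on 0 ≤ x ≤ a: ∫sin²(nπx/a) dx = a/2, ∫x·sin²(nπx/a) dx = a²/4, ∫x²·sin²(nπx/a) dx = a³·(1/6 − 1/(4n²π²)); higher powers xᵏ the same way, integrating xᵏ·cos(2nπx/a) by parts.
State is unnormalized: ∫|u|² dx = 3.9900, and ∫u*·x·u dx = 15.920, so ⟨x⟩ = 15.920 / 3.9900.
⟨x⟩ = 3.9900.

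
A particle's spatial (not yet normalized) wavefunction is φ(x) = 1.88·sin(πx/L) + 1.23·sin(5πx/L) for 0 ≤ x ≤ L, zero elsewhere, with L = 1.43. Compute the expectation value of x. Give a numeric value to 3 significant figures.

0.715

⟨x⟩ = ∫ x·|φ|² dx / ∫|φ|² dx (integrals over the domain).
On 0 ≤ x ≤ L (j ≠ l): ∫sin²(jπx/L) dx = L/2, ∫sin(jπx/L)·sin(lπx/L) dx = 0; diagonal moments ∫x·sin²(jπx/L) dx = L²/4, ∫x²·sin²(jπx/L) dx = L³·(1/6 − 1/(4j²π²)); cross terms ∫x·sin(jπx/L)·sin(lπx/L) dx = 0 for j + l even and −4jlL²/(π²(j² − l²)²) for j + l odd, ∫x²·sin(jπx/L)·sin(lπx/L) dx = (−1)^(j+l)·4jlL³/(π²(j² − l²)²); higher powers the same way via product-to-sum and parts.
State is unnormalized: ∫|φ|² dx = 3.6088, and ∫φ*·x·φ dx = 2.5803, so ⟨x⟩ = 2.5803 / 3.6088.
⟨x⟩ = 0.71500.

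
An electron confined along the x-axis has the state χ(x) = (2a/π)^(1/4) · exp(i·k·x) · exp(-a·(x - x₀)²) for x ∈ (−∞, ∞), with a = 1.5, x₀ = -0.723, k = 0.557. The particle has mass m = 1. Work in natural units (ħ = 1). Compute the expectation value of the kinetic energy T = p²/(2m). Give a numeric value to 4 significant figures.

T = −(ħ²/2m) d²/dx², so ⟨T⟩ = −(ħ²/2m) ∫ χ*·χ'' dx; with m = 1.
Gaussian moments (u = x − x₀): ∫u^(2j)·e^(−2au²) du = (2j−1)!!/(4a)^j · √(π/(2a)), odd powers integrate to 0; here √(π/(2a)) = 1.0233. Derivatives: χ′ = (ik − 2au)·χ, χ″ = ((ik − 2au)² − 2a)·χ; the odd-in-u pieces drop out.
⟨T⟩ = 0.90512.

0.9051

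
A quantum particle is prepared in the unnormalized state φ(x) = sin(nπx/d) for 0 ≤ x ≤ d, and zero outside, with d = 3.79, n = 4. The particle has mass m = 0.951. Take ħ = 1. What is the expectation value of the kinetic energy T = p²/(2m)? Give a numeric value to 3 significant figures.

T = −(ħ²/2m) d²/dx², so ⟨T⟩ = −(ħ²/2m) ∫ φ*·φ'' dx / ∫|φ|² dx; with m = 0.951.
d/dx sin(nπx/d) = (nπ/d)·cos(nπx/d) and d²/dx² sin(nπx/d) = −(nπ/d)²·sin(nπx/d); on 0 ≤ x ≤ d, ∫sin²(nπx/d) dx = d/2 and ∫sin(nπx/d)·cos(nπx/d) dx = 0.
State is unnormalized: ∫|φ|² dx = 1.8950, and ∫φ*·(−ħ²/2m · φ'') dx = 10.953, so ⟨T⟩ = 10.953 / 1.8950.
⟨T⟩ = 5.7800.

5.78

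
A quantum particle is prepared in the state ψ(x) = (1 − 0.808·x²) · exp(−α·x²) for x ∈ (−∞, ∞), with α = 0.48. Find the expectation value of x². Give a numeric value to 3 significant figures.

⟨x²⟩ = ∫ x²·|ψ|² dx / ∫|ψ|² dx (integrals over the domain).
Expand each integrand as polynomial × e^(−2αx²) and use ∫x^(2j)·e^(−2αx²) dx = (2j−1)!!/(4α)^j · √(π/(2α)), odd powers → 0; here √(π/(2α)) = 1.8090.
State is unnormalized: ∫|ψ|² dx = 1.2476, and ∫ψ*·x²·ψ dx = 1.0661, so ⟨x²⟩ = 1.0661 / 1.2476.
⟨x²⟩ = 0.85455.

0.855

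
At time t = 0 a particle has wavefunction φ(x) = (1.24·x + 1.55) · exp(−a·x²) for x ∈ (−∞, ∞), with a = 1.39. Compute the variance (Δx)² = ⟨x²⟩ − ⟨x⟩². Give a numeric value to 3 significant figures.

Compute ⟨x⟩ and ⟨x²⟩ separately, then (Δx)² = ⟨x²⟩ − ⟨x⟩².
Expand each integrand as polynomial × e^(−2ax²) and use ∫x^(2j)·e^(−2ax²) dx = (2j−1)!!/(4a)^j · √(π/(2a)), odd powers → 0; here √(π/(2a)) = 1.0630.
Normalization: ∫|φ|² dx = 2.8480.
⟨x⟩ = 0.25806 and ⟨x²⟩ = 0.21699.
(Δx)² = 0.21699 − (0.25806)² = 0.15039.

0.150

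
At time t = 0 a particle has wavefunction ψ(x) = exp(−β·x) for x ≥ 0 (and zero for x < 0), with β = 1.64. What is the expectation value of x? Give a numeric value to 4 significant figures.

⟨x⟩ = ∫ x·|ψ|² dx / ∫|ψ|² dx (integrals over the domain).
Every integrand reduces to terms xʲ·e^(−2βx) on [0, ∞); use ∫₀^∞ xʲ·e^(−2βx) dx = j!/(2β)^(j+1).
State is unnormalized: ∫|ψ|² dx = 0.30488, and ∫ψ*·x·ψ dx = 0.092951, so ⟨x⟩ = 0.092951 / 0.30488.
⟨x⟩ = 0.30488.

0.3049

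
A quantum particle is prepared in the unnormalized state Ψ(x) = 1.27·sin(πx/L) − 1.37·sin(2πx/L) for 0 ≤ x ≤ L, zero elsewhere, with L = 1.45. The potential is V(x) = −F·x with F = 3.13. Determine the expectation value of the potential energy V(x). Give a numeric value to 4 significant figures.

-3.084

⟨V⟩ = ∫ V(x)·|Ψ|² dx / ∫|Ψ|² dx.
On 0 ≤ x ≤ L (j ≠ l): ∫sin²(jπx/L) dx = L/2, ∫sin(jπx/L)·sin(lπx/L) dx = 0; diagonal moments ∫x·sin²(jπx/L) dx = L²/4, ∫x²·sin²(jπx/L) dx = L³·(1/6 − 1/(4j²π²)); cross terms ∫x·sin(jπx/L)·sin(lπx/L) dx = 0 for j + l even and −4jlL²/(π²(j² − l²)²) for j + l odd, ∫x²·sin(jπx/L)·sin(lπx/L) dx = (−1)^(j+l)·4jlL³/(π²(j² − l²)²); higher powers the same way via product-to-sum and parts.
State is unnormalized: ∫|Ψ|² dx = 2.5301, and ∫Ψ*·V(x)·Ψ dx = -7.8039, so ⟨V⟩ = -7.8039 / 2.5301.
⟨V⟩ = -3.0844.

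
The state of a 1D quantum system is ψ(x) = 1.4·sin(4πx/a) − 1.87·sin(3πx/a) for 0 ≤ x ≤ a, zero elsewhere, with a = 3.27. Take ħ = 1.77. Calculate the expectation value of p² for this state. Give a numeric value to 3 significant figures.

33.3

p² ψ = −ħ² d²ψ/dx²; ⟨p²⟩ = −ħ² ∫ ψ*·ψ'' dx / ∫|ψ|² dx.
d²/dx² sin(jπx/a) = −(jπ/a)²·sin(jπx/a); on 0 ≤ x ≤ a, ∫sin²(jπx/a) dx = a/2 and ∫sin(jπx/a)·sin(lπx/a) dx = 0 for j ≠ l, so only diagonal terms survive in ∫|ψ|² and ∫ψ·ψ″; ∫ψ·ψ′ dx = [ψ²/2] between the walls = 0.
State is unnormalized: ∫|ψ|² dx = 8.9220, and ∫ψ*·(−ħ² ψ'') dx = 297.06, so ⟨p²⟩ = 297.06 / 8.9220.
⟨p²⟩ = 33.296.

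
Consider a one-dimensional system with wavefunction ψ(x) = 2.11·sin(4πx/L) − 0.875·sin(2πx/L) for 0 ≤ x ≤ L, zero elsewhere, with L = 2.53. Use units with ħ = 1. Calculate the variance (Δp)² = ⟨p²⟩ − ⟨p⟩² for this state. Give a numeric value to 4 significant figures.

21.96

Compute ⟨p⟩ and ⟨p²⟩ separately; (Δp)² = ⟨p²⟩ − ⟨p⟩².
d²/dx² sin(jπx/L) = −(jπ/L)²·sin(jπx/L); on 0 ≤ x ≤ L, ∫sin²(jπx/L) dx = L/2 and ∫sin(jπx/L)·sin(lπx/L) dx = 0 for j ≠ l, so only diagonal terms survive in ∫|ψ|² and ∫ψ·ψ″; ∫ψ·ψ′ dx = [ψ²/2] between the walls = 0.
Normalization: ∫|ψ|² dx = 6.6004.
⟨p⟩ = 0.0000 and ⟨p²⟩ = 21.956.
(Δp)² = 21.956 − (0.0000)² = 21.956.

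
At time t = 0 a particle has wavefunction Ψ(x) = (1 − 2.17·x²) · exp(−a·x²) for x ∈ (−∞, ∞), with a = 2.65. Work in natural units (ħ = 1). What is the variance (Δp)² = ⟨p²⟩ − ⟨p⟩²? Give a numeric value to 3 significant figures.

6.30

Compute ⟨p⟩ and ⟨p²⟩ separately; (Δp)² = ⟨p²⟩ − ⟨p⟩².
Expand each integrand as polynomial × e^(−2ax²) and use ∫x^(2j)·e^(−2ax²) dx = (2j−1)!!/(4a)^j · √(π/(2a)), odd powers → 0; here √(π/(2a)) = 0.76990. Differentiate with the product rule, d/dx e^(−ax²) = −2ax·e^(−ax²).
Normalization: ∫|Ψ|² dx = 0.55148.
⟨p⟩ = 0.0000 and ⟨p²⟩ = 6.2997.
(Δp)² = 6.2997 − (0.0000)² = 6.2997.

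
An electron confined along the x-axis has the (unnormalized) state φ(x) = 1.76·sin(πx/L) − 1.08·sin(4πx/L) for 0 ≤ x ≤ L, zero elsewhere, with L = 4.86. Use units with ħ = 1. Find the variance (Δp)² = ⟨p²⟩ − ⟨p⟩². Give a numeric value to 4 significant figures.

2.132

Compute ⟨p⟩ and ⟨p²⟩ separately; (Δp)² = ⟨p²⟩ − ⟨p⟩².
d²/dx² sin(jπx/L) = −(jπ/L)²·sin(jπx/L); on 0 ≤ x ≤ L, ∫sin²(jπx/L) dx = L/2 and ∫sin(jπx/L)·sin(lπx/L) dx = 0 for j ≠ l, so only diagonal terms survive in ∫|φ|² and ∫φ·φ″; ∫φ·φ′ dx = [φ²/2] between the walls = 0.
Normalization: ∫|φ|² dx = 10.362.
⟨p⟩ = 0.0000 and ⟨p²⟩ = 2.1324.
(Δp)² = 2.1324 − (0.0000)² = 2.1324.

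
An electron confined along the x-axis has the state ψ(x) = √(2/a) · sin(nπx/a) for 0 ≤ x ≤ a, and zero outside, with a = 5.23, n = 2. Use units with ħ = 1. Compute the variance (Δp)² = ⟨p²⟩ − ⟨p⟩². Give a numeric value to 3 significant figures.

1.44

Compute ⟨p⟩ and ⟨p²⟩ separately; (Δp)² = ⟨p²⟩ − ⟨p⟩².
d/dx sin(nπx/a) = (nπ/a)·cos(nπx/a) and d²/dx² sin(nπx/a) = −(nπ/a)²·sin(nπx/a); on 0 ≤ x ≤ a, ∫sin²(nπx/a) dx = a/2 and ∫sin(nπx/a)·cos(nπx/a) dx = 0.
⟨p⟩ = 0.0000 and ⟨p²⟩ = 1.4433.
(Δp)² = 1.4433 − (0.0000)² = 1.4433.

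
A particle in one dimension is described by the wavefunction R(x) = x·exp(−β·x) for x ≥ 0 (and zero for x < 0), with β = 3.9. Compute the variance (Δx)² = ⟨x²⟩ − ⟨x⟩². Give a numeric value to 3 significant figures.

Compute ⟨x⟩ and ⟨x²⟩ separately, then (Δx)² = ⟨x²⟩ − ⟨x⟩².
Every integrand reduces to terms xʲ·e^(−2βx) on [0, ∞); use ∫₀^∞ xʲ·e^(−2βx) dx = j!/(2β)^(j+1).
Normalization: ∫|R|² dx = 0.0042145.
⟨x⟩ = 0.38462 and ⟨x²⟩ = 0.19724.
(Δx)² = 0.19724 − (0.38462)² = 0.049310.

0.0493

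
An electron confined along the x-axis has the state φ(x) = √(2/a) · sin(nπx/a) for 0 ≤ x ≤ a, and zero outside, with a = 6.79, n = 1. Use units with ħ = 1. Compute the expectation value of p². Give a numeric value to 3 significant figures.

0.214

p² φ = −ħ² d²φ/dx²; ⟨p²⟩ = −ħ² ∫ φ*·φ'' dx.
d/dx sin(nπx/a) = (nπ/a)·cos(nπx/a) and d²/dx² sin(nπx/a) = −(nπ/a)²·sin(nπx/a); on 0 ≤ x ≤ a, ∫sin²(nπx/a) dx = a/2 and ∫sin(nπx/a)·cos(nπx/a) dx = 0.
⟨p²⟩ = 0.21407.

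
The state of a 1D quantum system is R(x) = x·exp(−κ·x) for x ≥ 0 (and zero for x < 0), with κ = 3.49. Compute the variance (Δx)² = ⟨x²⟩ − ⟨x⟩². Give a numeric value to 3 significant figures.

0.0616

Compute ⟨x⟩ and ⟨x²⟩ separately, then (Δx)² = ⟨x²⟩ − ⟨x⟩².
Every integrand reduces to terms xʲ·e^(−2κx) on [0, ∞); use ∫₀^∞ xʲ·e^(−2κx) dx = j!/(2κ)^(j+1).
Normalization: ∫|R|² dx = 0.0058812.
⟨x⟩ = 0.42980 and ⟨x²⟩ = 0.24630.
(Δx)² = 0.24630 − (0.42980)² = 0.061576.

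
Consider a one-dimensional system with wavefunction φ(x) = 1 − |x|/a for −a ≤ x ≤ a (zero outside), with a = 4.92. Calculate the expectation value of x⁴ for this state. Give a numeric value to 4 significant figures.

⟨x⁴⟩ = ∫ x⁴·|φ|² dx / ∫|φ|² dx (integrals over the domain).
φ is even, so ∫ over [−a, a] = 2∫₀ᵃ with φ = 1 − x/a there: ∫₀ᵃ (1 − x/a)² dx = a/3, ∫₀ᵃ x²(1 − x/a)² dx = a³/30, ∫₀ᵃ x⁴(1 − x/a)² dx = a⁵/105.
State is unnormalized: ∫|φ|² dx = 3.2800, and ∫φ*·x⁴·φ dx = 54.912, so ⟨x⁴⟩ = 54.912 / 3.2800.
⟨x⁴⟩ = 16.741.

16.74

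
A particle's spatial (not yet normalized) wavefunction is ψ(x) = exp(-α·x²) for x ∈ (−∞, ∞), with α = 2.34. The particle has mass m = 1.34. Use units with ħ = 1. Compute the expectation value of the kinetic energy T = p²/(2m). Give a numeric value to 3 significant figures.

0.873

T = −(ħ²/2m) d²/dx², so ⟨T⟩ = −(ħ²/2m) ∫ ψ*·ψ'' dx / ∫|ψ|² dx; with m = 1.34.
Gaussian moments: ∫x^(2j)·e^(−2αx²) dx = (2j−1)!!/(4α)^j · √(π/(2α)), odd powers integrate to 0; here √(π/(2α)) = 0.81932. Derivatives: d/dx e^(−αx²) = −2αx·e^(−αx²), d²/dx² e^(−αx²) = (4α²x² − 2α)·e^(−αx²).
State is unnormalized: ∫|ψ|² dx = 0.81932, and ∫ψ*·(−ħ²/2m · ψ'') dx = 0.71537, so ⟨T⟩ = 0.71537 / 0.81932.
⟨T⟩ = 0.87313.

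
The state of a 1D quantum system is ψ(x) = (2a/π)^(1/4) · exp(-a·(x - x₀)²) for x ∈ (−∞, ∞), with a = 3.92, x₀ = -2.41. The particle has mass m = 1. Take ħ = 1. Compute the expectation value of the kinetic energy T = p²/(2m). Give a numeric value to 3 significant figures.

1.96

T = −(ħ²/2m) d²/dx², so ⟨T⟩ = −(ħ²/2m) ∫ ψ*·ψ'' dx; with m = 1.
Gaussian moments (u = x − x₀): ∫u^(2j)·e^(−2au²) du = (2j−1)!!/(4a)^j · √(π/(2a)), odd powers integrate to 0; here √(π/(2a)) = 0.63302. Derivatives: d/dx e^(−au²) = −2au·e^(−au²), d²/dx² e^(−au²) = (4a²u² − 2a)·e^(−au²).
⟨T⟩ = 1.9600.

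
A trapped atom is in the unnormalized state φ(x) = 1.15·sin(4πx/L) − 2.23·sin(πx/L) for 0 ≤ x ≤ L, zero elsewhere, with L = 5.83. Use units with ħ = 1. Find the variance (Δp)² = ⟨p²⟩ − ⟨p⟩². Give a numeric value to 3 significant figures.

1.21

Compute ⟨p⟩ and ⟨p²⟩ separately; (Δp)² = ⟨p²⟩ − ⟨p⟩².
d²/dx² sin(jπx/L) = −(jπ/L)²·sin(jπx/L); on 0 ≤ x ≤ L, ∫sin²(jπx/L) dx = L/2 and ∫sin(jπx/L)·sin(lπx/L) dx = 0 for j ≠ l, so only diagonal terms survive in ∫|φ|² and ∫φ·φ″; ∫φ·φ′ dx = [φ²/2] between the walls = 0.
Normalization: ∫|φ|² dx = 18.351.
⟨p⟩ = 0.0000 and ⟨p²⟩ = 1.2054.
(Δp)² = 1.2054 − (0.0000)² = 1.2054.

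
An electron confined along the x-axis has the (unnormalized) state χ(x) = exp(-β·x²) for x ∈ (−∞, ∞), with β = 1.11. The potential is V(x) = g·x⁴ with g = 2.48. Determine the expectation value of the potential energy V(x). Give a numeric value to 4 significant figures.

0.3774

⟨V⟩ = ∫ V(x)·|χ|² dx / ∫|χ|² dx.
Gaussian moments: ∫x^(2j)·e^(−2βx²) dx = (2j−1)!!/(4β)^j · √(π/(2β)), odd powers integrate to 0; here √(π/(2β)) = 1.1896.
State is unnormalized: ∫|χ|² dx = 1.1896, and ∫χ*·V(x)·χ dx = 0.44896, so ⟨V⟩ = 0.44896 / 1.1896.
⟨V⟩ = 0.37740.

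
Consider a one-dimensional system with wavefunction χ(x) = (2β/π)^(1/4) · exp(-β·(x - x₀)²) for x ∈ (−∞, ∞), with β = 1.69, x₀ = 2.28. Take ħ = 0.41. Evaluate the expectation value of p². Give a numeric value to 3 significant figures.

p² χ = −ħ² d²χ/dx²; ⟨p²⟩ = −ħ² ∫ χ*·χ'' dx.
Gaussian moments (u = x − x₀): ∫u^(2j)·e^(−2βu²) du = (2j−1)!!/(4β)^j · √(π/(2β)), odd powers integrate to 0; here √(π/(2β)) = 0.96409. Derivatives: d/dx e^(−βu²) = −2βu·e^(−βu²), d²/dx² e^(−βu²) = (4β²u² − 2β)·e^(−βu²).
⟨p²⟩ = 0.28409.

0.284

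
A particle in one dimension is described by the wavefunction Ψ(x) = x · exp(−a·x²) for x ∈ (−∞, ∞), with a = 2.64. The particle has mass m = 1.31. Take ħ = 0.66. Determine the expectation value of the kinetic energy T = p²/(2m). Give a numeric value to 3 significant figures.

1.32

T = −(ħ²/2m) d²/dx², so ⟨T⟩ = −(ħ²/2m) ∫ Ψ*·Ψ'' dx / ∫|Ψ|² dx; with m = 1.31.
Expand each integrand as polynomial × e^(−2ax²) and use ∫x^(2j)·e^(−2ax²) dx = (2j−1)!!/(4a)^j · √(π/(2a)), odd powers → 0; here √(π/(2a)) = 0.77136. Differentiate with the product rule, d/dx e^(−ax²) = −2ax·e^(−ax²).
State is unnormalized: ∫|Ψ|² dx = 0.073046, and ∫Ψ*·(−ħ²/2m · Ψ'') dx = 0.096185, so ⟨T⟩ = 0.096185 / 0.073046.
⟨T⟩ = 1.3168.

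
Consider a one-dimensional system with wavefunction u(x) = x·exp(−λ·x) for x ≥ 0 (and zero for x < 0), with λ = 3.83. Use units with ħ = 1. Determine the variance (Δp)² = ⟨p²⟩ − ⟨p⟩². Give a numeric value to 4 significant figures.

14.67

Compute ⟨p⟩ and ⟨p²⟩ separately; (Δp)² = ⟨p²⟩ − ⟨p⟩².
Differentiate x·exp(−λ·x) with the product rule; every integrand then reduces to terms xʲ·e^(−2λx) on [0, ∞), with ∫₀^∞ xʲ·e^(−2λx) dx = j!/(2λ)^(j+1).
Normalization: ∫|u|² dx = 0.0044498.
⟨p⟩ = 0.0000 and ⟨p²⟩ = 14.669.
(Δp)² = 14.669 − (0.0000)² = 14.669.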